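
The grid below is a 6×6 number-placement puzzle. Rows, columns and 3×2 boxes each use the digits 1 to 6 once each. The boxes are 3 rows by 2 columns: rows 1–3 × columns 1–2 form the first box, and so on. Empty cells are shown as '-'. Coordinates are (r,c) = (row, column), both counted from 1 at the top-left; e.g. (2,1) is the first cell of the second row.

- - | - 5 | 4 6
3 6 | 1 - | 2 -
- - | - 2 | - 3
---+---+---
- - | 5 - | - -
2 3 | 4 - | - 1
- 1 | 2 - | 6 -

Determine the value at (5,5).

5

(1,1) = 1 (sole candidate).
(1,2) = 2 (sole candidate).
(1,3) = 3 (sole candidate).
(2,4) = 4 (sole candidate).
(2,6) = 5 (sole candidate).
(3,3) = 6 (sole candidate).
(3,5) = 1 (sole candidate).
(4,2) = 4 (sole candidate).
(4,5) = 3 (sole candidate).
(4,6) = 2 (sole candidate).
(5,4) = 6 (sole candidate).
(5,5) = 5: row 5 has {1,2,3,4,6}; col 5 has {1,2,3,4,6}; box has {1,2,3,6} → only 5 remains.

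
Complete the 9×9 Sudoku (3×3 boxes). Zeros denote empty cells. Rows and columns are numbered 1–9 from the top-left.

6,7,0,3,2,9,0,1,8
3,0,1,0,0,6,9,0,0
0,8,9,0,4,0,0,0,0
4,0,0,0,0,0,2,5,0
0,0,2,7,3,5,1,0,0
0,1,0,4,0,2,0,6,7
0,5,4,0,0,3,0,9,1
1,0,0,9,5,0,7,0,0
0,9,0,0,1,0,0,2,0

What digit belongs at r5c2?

r1c3 = 5 (sole candidate).
r1c7 = 4 (sole candidate).
r2c8 = 7 (sole candidate).
r3c1 = 2 (sole candidate).
r3c8 = 3 (sole candidate).
r5c2 = 6: row 5 has {1,2,3,5,7}; col 2 has {1,5,7,8,9}; box has {1,2,4} → only 6 remains.

6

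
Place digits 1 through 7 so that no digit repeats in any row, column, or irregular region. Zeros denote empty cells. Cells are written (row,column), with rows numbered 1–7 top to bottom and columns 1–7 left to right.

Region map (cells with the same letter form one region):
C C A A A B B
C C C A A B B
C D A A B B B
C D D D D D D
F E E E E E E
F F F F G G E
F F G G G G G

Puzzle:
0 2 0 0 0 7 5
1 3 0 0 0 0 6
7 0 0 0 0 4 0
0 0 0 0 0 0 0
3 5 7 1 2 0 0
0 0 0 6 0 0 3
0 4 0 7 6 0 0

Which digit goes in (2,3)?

(2,6) = 2: row 2 has {1,3,6}; col 6 has {4,7}; region has {4,5,6,7} → only 2 remains.
(3,7) = 1: row 3 has {4,7}; col 7 has {3,5,6}; region has {2,4,5,6,7} → only 1 remains.
(5,6) = 6: row 5 has {1,2,3,5,7}; col 6 has {2,4,7}; region has {1,2,3,5,7} → only 6 remains.
(5,7) = 4: row 5 has {1,2,3,5,6,7}; col 7 has {1,3,5,6}; region has {1,2,3,5,6,7} → only 4 remains.
(7,7) = 2: row 7 has {4,6,7}; col 7 has {1,3,4,5,6}; region has {6,7} → only 2 remains.
(3,2) = 6: row 3 has {1,4,7}; col 2 has {2,3,4,5}; region has {} → only 6 remains.
(3,5) = 3: row 3 has {1,4,6,7}; col 5 has {2,6}; region has {1,2,4,5,6,7} → only 3 remains.
(4,7) = 7: row 4 has {}; col 7 has {1,2,3,4,5,6}; region has {6} → only 7 remains.
(7,1) = 5: row 7 has {2,4,6,7}; col 1 has {1,3,7}; region has {3,4,6} → only 5 remains.
(4,2) = 1: row 4 has {7}; col 2 has {2,3,4,5,6}; region has {6,7} → only 1 remains.
(6,1) = 2: row 6 has {3,6}; col 1 has {1,3,5,7}; region has {3,4,5,6} → only 2 remains.
(6,2) = 7: row 6 has {2,3,6}; col 2 has {1,2,3,4,5,6}; region has {2,3,4,5,6} → only 7 remains.
(6,3) = 1: row 6 has {2,3,6,7}; col 3 has {7}; region has {2,3,4,5,6,7} → only 1 remains.
(6,6) = 5: row 6 has {1,2,3,6,7}; col 6 has {2,4,6,7}; region has {2,6,7} → only 5 remains.
(7,3) = 3: row 7 has {2,4,5,6,7}; col 3 has {1,7}; region has {2,5,6,7} → only 3 remains.
(7,6) = 1: row 7 has {2,3,4,5,6,7}; col 6 has {2,4,5,6,7}; region has {2,3,5,6,7} → only 1 remains.
(4,6) = 3: row 4 has {1,7}; col 6 has {1,2,4,5,6,7}; region has {1,6,7} → only 3 remains.
(6,5) = 4: row 6 has {1,2,3,5,6,7}; col 5 has {2,3,6}; region has {1,2,3,5,6,7} → only 4 remains.
(1,5) = 1: row 1 has {2,5,7}; col 5 has {2,3,4,6}; region has {} → only 1 remains.
(4,5) = 5: row 4 has {1,3,7}; col 5 has {1,2,3,4,6}; region has {1,3,6,7} → only 5 remains.
(2,5) = 7: row 2 has {1,2,3,6}; col 5 has {1,2,3,4,5,6}; region has {1} → only 7 remains.
(1,4) = 3: in row 1, 3 can only go here (every other open cell in that row sees a 3).
(4,1) = 6: in row 4, 6 can only go here (every other open cell in that row sees a 6).
(1,1) = 4: row 1 has {1,2,3,5,7}; col 1 has {1,2,3,5,6,7}; region has {1,2,3,6,7} → only 4 remains.
(1,3) = 6: row 1 has {1,2,3,4,5,7}; col 3 has {1,3,7}; region has {1,3,7} → only 6 remains.
(2,3) = 5: row 2 has {1,2,3,6,7}; col 3 has {1,3,6,7}; region has {1,2,3,4,6,7} → only 5 remains.

5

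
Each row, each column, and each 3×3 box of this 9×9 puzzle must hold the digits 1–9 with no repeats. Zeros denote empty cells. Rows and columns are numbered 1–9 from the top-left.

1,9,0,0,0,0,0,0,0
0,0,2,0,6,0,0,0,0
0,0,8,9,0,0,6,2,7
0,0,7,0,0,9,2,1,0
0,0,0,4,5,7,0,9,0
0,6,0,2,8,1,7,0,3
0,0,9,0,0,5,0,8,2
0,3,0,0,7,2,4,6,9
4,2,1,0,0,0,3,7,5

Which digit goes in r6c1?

r4c5 = 3 (sole candidate).
r5c3 = 3 (sole candidate).
r5c7 = 8 (sole candidate).
r5c9 = 6 (sole candidate).
r7c2 = 7 (sole candidate).
r7c7 = 1 (sole candidate).
r8c3 = 5 (sole candidate).
r9c5 = 9 (sole candidate).
r1c7 = 5 (sole candidate).
r2c7 = 9 (sole candidate).
r4c4 = 6 (sole candidate).
r4c9 = 4 (sole candidate).
r5c1 = 2 (sole candidate).
r5c2 = 1 (sole candidate).
r6c3 = 4 (sole candidate).
r6c8 = 5 (sole candidate).
r7c1 = 6 (sole candidate).
r7c4 = 3 (sole candidate).
r7c5 = 4 (sole candidate).
r8c1 = 8 (sole candidate).
r8c4 = 1 (sole candidate).
r9c4 = 8 (sole candidate).
r9c6 = 6 (sole candidate).
r1c3 = 6 (sole candidate).
r1c4 = 7 (sole candidate).
r1c5 = 2 (sole candidate).
r1c9 = 8 (sole candidate).
r2c4 = 5 (sole candidate).
r2c9 = 1 (sole candidate).
r3c5 = 1 (sole candidate).
r4c1 = 5 (sole candidate).
r4c2 = 8 (sole candidate).
r6c1 = 9: row 6 has {1,2,3,4,5,6,7,8}; col 1 has {1,2,4,5,6,8}; box has {1,2,3,4,5,6,7,8} → only 9 remains.

9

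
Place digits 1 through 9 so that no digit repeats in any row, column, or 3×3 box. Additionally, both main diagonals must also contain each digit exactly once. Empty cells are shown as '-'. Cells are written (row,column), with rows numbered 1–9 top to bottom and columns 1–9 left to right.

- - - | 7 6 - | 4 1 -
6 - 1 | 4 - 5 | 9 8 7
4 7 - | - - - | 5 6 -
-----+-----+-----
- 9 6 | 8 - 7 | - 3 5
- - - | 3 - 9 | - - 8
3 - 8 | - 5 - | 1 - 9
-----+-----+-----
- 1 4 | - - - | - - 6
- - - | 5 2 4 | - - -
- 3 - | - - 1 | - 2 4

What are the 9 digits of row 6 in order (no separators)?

(2,2) = 2 (sole candidate).
(2,5) = 3 (sole candidate).
(4,7) = 2 (sole candidate).
(5,5) = 1 (sole candidate).
(6,2) = 4: row 6 has {1,3,5,8,9}; col 2 has {1,2,3,7,9}; box has {3,6,8,9} → only 4 remains.
(6,6) = 6: row 6 has {1,3,4,5,8,9}; col 6 has {1,4,5,7,9}; box has {1,3,5,7,8,9}; main diagonal has {1,2,4,8} → only 6 remains.
(6,8) = 7: row 6 has {1,3,4,5,6,8,9}; col 8 has {1,2,3,6,8}; box has {1,2,3,5,8,9} → only 7 remains.
(7,4) = 9 (sole candidate).
(7,8) = 5 (sole candidate).
(8,2) = 6 (sole candidate).
(8,8) = 9 (sole candidate).
(9,1) = 9 (sole candidate).
(9,4) = 6 (sole candidate).
(1,1) = 5 (sole candidate).
(1,2) = 8 (sole candidate).
(1,6) = 2 (sole candidate).
(1,9) = 3 (sole candidate).
(3,3) = 3 (sole candidate).
(3,4) = 1 (sole candidate).
(3,6) = 8 (sole candidate).
(3,9) = 2 (sole candidate).
(4,1) = 1 (sole candidate).
(4,5) = 4 (sole candidate).
(5,2) = 5 (sole candidate).
(5,7) = 6 (sole candidate).
(5,8) = 4 (sole candidate).
(6,4) = 2: row 6 has {1,3,4,5,6,7,8,9}; col 4 has {1,3,4,5,6,7,8,9}; box has {1,3,4,5,6,7,8,9}; anti-diagonal has {1,3,4,5,6,7,8,9} → only 2 remains.

348256179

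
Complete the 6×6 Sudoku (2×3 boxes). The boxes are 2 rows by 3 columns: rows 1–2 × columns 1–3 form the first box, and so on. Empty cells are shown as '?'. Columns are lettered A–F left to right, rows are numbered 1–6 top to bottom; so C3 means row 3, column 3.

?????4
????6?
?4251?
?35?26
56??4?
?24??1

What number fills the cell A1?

A3 = 6 (sole candidate).
F3 = 3 (sole candidate).
A4 = 1 (sole candidate).
D4 = 4 (sole candidate).
F5 = 2 (sole candidate).
A6 = 3 (sole candidate).
D6 = 6 (sole candidate).
E6 = 5 (sole candidate).
A1 = 2: row 1 has {4}; col 1 has {1,3,5,6}; box has {} → only 2 remains.

2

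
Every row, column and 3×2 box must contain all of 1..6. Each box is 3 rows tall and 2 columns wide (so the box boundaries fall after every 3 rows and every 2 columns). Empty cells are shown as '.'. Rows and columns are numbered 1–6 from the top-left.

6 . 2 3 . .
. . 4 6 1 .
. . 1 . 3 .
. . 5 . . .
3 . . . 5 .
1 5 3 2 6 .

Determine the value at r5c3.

r1c5 = 4 (sole candidate).
r1c6 = 5 (sole candidate).
r2c6 = 2 (sole candidate).
r3c4 = 5 (sole candidate).
r3c6 = 6 (sole candidate).
r4c5 = 2 (sole candidate).
r5c3 = 6: row 5 has {3,5}; col 3 has {1,2,3,4,5}; box has {2,3,5} → only 6 remains.

6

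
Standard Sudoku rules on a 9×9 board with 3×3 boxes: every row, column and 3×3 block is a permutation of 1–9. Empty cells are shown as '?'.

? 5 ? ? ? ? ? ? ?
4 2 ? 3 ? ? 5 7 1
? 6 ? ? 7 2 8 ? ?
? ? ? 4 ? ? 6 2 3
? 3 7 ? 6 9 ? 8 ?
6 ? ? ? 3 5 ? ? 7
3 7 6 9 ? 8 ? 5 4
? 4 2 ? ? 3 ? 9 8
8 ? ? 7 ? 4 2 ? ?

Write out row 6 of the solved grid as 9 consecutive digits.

r2c6 = 6: row 2 has {1,2,3,4,5,7}; col 6 has {2,3,4,5,8,9}; box has {2,3,7} → only 6 remains.
r3c9 = 9: row 3 has {2,6,7,8}; col 9 has {1,3,4,7,8}; box has {1,5,7,8} → only 9 remains.
r5c9 = 5: row 5 has {3,6,7,8,9}; col 9 has {1,3,4,7,8,9}; box has {2,3,6,7,8} → only 5 remains.
r7c7 = 1: row 7 has {3,4,5,6,7,8,9}; col 7 has {2,5,6,8}; box has {2,4,5,8,9} → only 1 remains.
r8c7 = 7: row 8 has {2,3,4,8,9}; col 7 has {1,2,5,6,8}; box has {1,2,4,5,8,9} → only 7 remains.
r9c9 = 6: row 9 has {2,4,7,8}; col 9 has {1,3,4,5,7,8,9}; box has {1,2,4,5,7,8,9} → only 6 remains.
r1c6 = 1: row 1 has {5}; col 6 has {2,3,4,5,6,8,9}; box has {2,3,6,7} → only 1 remains.
r1c9 = 2: row 1 has {1,5}; col 9 has {1,3,4,5,6,7,8,9}; box has {1,5,7,8,9} → only 2 remains.
r3c1 = 1: row 3 has {2,6,7,8,9}; col 1 has {3,4,6,8}; box has {2,4,5,6} → only 1 remains.
r3c3 = 3: row 3 has {1,2,6,7,8,9}; col 3 has {2,6,7}; box has {1,2,4,5,6} → only 3 remains.
r3c4 = 5: row 3 has {1,2,3,6,7,8,9}; col 4 has {3,4,7,9}; box has {1,2,3,6,7} → only 5 remains.
r3c8 = 4: row 3 has {1,2,3,5,6,7,8,9}; col 8 has {2,5,7,8,9}; box has {1,2,5,7,8,9} → only 4 remains.
r4c6 = 7: row 4 has {2,3,4,6}; col 6 has {1,2,3,4,5,6,8,9}; box has {3,4,5,6,9} → only 7 remains.
r5c1 = 2: row 5 has {3,5,6,7,8,9}; col 1 has {1,3,4,6,8}; box has {3,6,7} → only 2 remains.
r5c4 = 1: row 5 has {2,3,5,6,7,8,9}; col 4 has {3,4,5,7,9}; box has {3,4,5,6,7,9} → only 1 remains.
r5c7 = 4: row 5 has {1,2,3,5,6,7,8,9}; col 7 has {1,2,5,6,7,8}; box has {2,3,5,6,7,8} → only 4 remains.
r6c7 = 9: row 6 has {3,5,6,7}; col 7 has {1,2,4,5,6,7,8}; box has {2,3,4,5,6,7,8} → only 9 remains.
r6c8 = 1: row 6 has {3,5,6,7,9}; col 8 has {2,4,5,7,8,9}; box has {2,3,4,5,6,7,8,9} → only 1 remains.
r7c5 = 2: row 7 has {1,3,4,5,6,7,8,9}; col 5 has {3,6,7}; box has {3,4,7,8,9} → only 2 remains.
r8c1 = 5: row 8 has {2,3,4,7,8,9}; col 1 has {1,2,3,4,6,8}; box has {2,3,4,6,7,8} → only 5 remains.
r8c4 = 6: row 8 has {2,3,4,5,7,8,9}; col 4 has {1,3,4,5,7,9}; box has {2,3,4,7,8,9} → only 6 remains.
r8c5 = 1: row 8 has {2,3,4,5,6,7,8,9}; col 5 has {2,3,6,7}; box has {2,3,4,6,7,8,9} → only 1 remains.
r9c5 = 5: row 9 has {2,4,6,7,8}; col 5 has {1,2,3,6,7}; box has {1,2,3,4,6,7,8,9} → only 5 remains.
r9c8 = 3: row 9 has {2,4,5,6,7,8}; col 8 has {1,2,4,5,7,8,9}; box has {1,2,4,5,6,7,8,9} → only 3 remains.
r1c4 = 8: row 1 has {1,2,5}; col 4 has {1,3,4,5,6,7,9}; box has {1,2,3,5,6,7} → only 8 remains.
r1c7 = 3: row 1 has {1,2,5,8}; col 7 has {1,2,4,5,6,7,8,9}; box has {1,2,4,5,7,8,9} → only 3 remains.
r1c8 = 6: row 1 has {1,2,3,5,8}; col 8 has {1,2,3,4,5,7,8,9}; box has {1,2,3,4,5,7,8,9} → only 6 remains.
r2c5 = 9: row 2 has {1,2,3,4,5,6,7}; col 5 has {1,2,3,5,6,7}; box has {1,2,3,5,6,7,8} → only 9 remains.
r4c1 = 9: row 4 has {2,3,4,6,7}; col 1 has {1,2,3,4,5,6,8}; box has {2,3,6,7} → only 9 remains.
r4c5 = 8: row 4 has {2,3,4,6,7,9}; col 5 has {1,2,3,5,6,7,9}; box has {1,3,4,5,6,7,9} → only 8 remains.
r6c2 = 8: row 6 has {1,3,5,6,7,9}; col 2 has {2,3,4,5,6,7}; box has {2,3,6,7,9} → only 8 remains.
r6c3 = 4: row 6 has {1,3,5,6,7,8,9}; col 3 has {2,3,6,7}; box has {2,3,6,7,8,9} → only 4 remains.
r6c4 = 2: row 6 has {1,3,4,5,6,7,8,9}; col 4 has {1,3,4,5,6,7,8,9}; box has {1,3,4,5,6,7,8,9} → only 2 remains.

684235917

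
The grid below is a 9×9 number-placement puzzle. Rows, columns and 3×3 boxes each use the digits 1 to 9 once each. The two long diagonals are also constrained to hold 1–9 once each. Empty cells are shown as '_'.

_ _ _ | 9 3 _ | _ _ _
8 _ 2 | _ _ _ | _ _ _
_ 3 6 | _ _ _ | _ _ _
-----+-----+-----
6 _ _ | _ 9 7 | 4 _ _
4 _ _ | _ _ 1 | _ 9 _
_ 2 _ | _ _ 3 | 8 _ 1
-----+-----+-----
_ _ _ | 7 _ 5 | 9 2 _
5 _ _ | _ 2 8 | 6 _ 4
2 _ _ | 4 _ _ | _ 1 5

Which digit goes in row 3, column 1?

9

row 5, column 5 = 8 (sole candidate).
row 8, column 8 = 7 (sole candidate).
row 9, column 5 = 6 (sole candidate).
row 9, column 6 = 9 (sole candidate).
row 9, column 7 = 3 (sole candidate).
row 1, column 1 = 1 (sole candidate).
row 1, column 9 = 6 (sole candidate).
row 2, column 2 = 4 (sole candidate).
row 2, column 6 = 6 (sole candidate).
row 4, column 4 = 2 (sole candidate).
row 4, column 9 = 3 (sole candidate).
row 6, column 4 = 5 (sole candidate).
row 6, column 5 = 4 (sole candidate).
row 6, column 8 = 6 (sole candidate).
row 7, column 1 = 3 (sole candidate).
row 7, column 5 = 1 (sole candidate).
row 7, column 9 = 8 (sole candidate).
row 8, column 4 = 3 (sole candidate).
row 2, column 4 = 1 (sole candidate).
row 2, column 8 = 3 (sole candidate).
row 3, column 4 = 8 (sole candidate).
row 3, column 7 = 1 (sole candidate).
row 4, column 8 = 5 (sole candidate).
row 5, column 4 = 6 (sole candidate).
row 7, column 2 = 6 (sole candidate).
row 7, column 3 = 4 (sole candidate).
row 8, column 2 = 9 (sole candidate).
row 8, column 3 = 1 (sole candidate).
row 3, column 8 = 4 (sole candidate).
row 4, column 3 = 8 (sole candidate).
row 9, column 3 = 7 (sole candidate).
row 1, column 3 = 5 (sole candidate).
row 1, column 8 = 8 (sole candidate).
row 3, column 6 = 2 (sole candidate).
row 4, column 2 = 1 (sole candidate).
row 5, column 3 = 3 (sole candidate).
row 6, column 3 = 9 (sole candidate).
row 9, column 2 = 8 (sole candidate).
row 1, column 2 = 7 (sole candidate).
row 1, column 6 = 4 (sole candidate).
row 1, column 7 = 2 (sole candidate).
row 3, column 1 = 9: row 3 has {1,2,3,4,6,8}; col 1 has {1,2,3,4,5,6,8}; box has {1,2,3,4,5,6,7,8} → only 9 remains.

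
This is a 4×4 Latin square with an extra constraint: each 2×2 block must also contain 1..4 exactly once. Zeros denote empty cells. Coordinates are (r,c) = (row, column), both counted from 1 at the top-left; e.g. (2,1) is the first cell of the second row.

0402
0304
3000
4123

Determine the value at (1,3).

3

(1,1) = 1: row 1 has {2,4}; col 1 has {3,4}; box has {3,4} → only 1 remains.
(1,3) = 3: row 1 has {1,2,4}; col 3 has {2}; box has {2,4} → only 3 remains.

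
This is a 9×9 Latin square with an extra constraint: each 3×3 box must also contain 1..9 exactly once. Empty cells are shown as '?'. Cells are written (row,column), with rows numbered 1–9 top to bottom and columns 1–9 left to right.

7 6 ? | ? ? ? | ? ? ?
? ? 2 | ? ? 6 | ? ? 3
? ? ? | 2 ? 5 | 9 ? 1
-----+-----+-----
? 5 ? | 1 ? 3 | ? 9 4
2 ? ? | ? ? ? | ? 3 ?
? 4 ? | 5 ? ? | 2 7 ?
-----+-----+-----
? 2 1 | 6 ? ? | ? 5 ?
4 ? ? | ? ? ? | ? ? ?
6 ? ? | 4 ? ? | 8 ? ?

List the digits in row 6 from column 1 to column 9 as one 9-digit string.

143569278

(4,1) = 8 (sole candidate).
(4,7) = 6 (sole candidate).
(6,9) = 8: row 6 has {2,4,5,7}; col 9 has {1,3,4}; box has {2,3,4,6,7,9} → only 8 remains.
(3,1) = 3 (sole candidate).
(3,2) = 8 (sole candidate).
(3,3) = 4 (sole candidate).
(3,5) = 7 (sole candidate).
(3,8) = 6 (sole candidate).
(4,3) = 7 (sole candidate).
(4,5) = 2 (sole candidate).
(5,9) = 5 (sole candidate).
(6,6) = 9: row 6 has {2,4,5,7,8}; col 6 has {3,5,6}; box has {1,2,3,5} → only 9 remains.
(7,1) = 9 (sole candidate).
(7,9) = 7 (sole candidate).
(1,9) = 2 (sole candidate).
(5,7) = 1 (sole candidate).
(6,1) = 1: row 6 has {2,4,5,7,8,9}; col 1 has {2,3,4,6,7,8,9}; box has {2,4,5,7,8} → only 1 remains.
(6,5) = 6: row 6 has {1,2,4,5,7,8,9}; col 5 has {2,7}; box has {1,2,3,5,9} → only 6 remains.
(7,6) = 8 (sole candidate).
(8,7) = 3 (sole candidate).
(9,9) = 9 (sole candidate).
(2,1) = 5 (sole candidate).
(5,2) = 9 (sole candidate).
(5,3) = 6 (sole candidate).
(6,3) = 3: row 6 has {1,2,4,5,6,7,8,9}; col 3 has {1,2,4,6,7}; box has {1,2,4,5,6,7,8,9} → only 3 remains.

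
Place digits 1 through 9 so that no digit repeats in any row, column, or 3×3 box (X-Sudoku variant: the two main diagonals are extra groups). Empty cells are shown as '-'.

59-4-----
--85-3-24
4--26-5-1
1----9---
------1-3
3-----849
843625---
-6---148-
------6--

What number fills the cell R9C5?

R3C3 = 7 (sole candidate).
R3C6 = 8 (sole candidate).
R4C4 = 3 (sole candidate).
R5C5 = 4 (sole candidate).
R7C7 = 9 (sole candidate).
R7C9 = 7 (sole candidate).
R9C1 = 7 (sole candidate).
R9C6 = 4 (sole candidate).
R9C9 = 2 (sole candidate).
R1C6 = 7 (sole candidate).
R1C7 = 3 (sole candidate).
R1C8 = 6 (sole candidate).
R1C9 = 8 (sole candidate).
R2C1 = 6 (sole candidate).
R2C2 = 1 (sole candidate).
R2C5 = 9 (sole candidate).
R2C7 = 7 (sole candidate).
R3C2 = 3 (sole candidate).
R3C8 = 9 (sole candidate).
R4C7 = 2 (sole candidate).
R6C4 = 1 (sole candidate).
R6C6 = 6 (sole candidate).
R7C8 = 1 (sole candidate).
R8C9 = 5 (sole candidate).
R9C2 = 5 (sole candidate).
R9C8 = 3 (sole candidate).
R1C3 = 2 (sole candidate).
R1C5 = 1 (sole candidate).
R4C9 = 6 (sole candidate).
R5C6 = 2 (sole candidate).
R6C3 = 5 (sole candidate).
R6C5 = 7 (sole candidate).
R8C3 = 9 (sole candidate).
R8C4 = 7 (sole candidate).
R8C5 = 3 (sole candidate).
R9C3 = 1 (sole candidate).
R9C5 = 8: row 9 has {1,2,3,4,5,6,7}; col 5 has {1,2,3,4,6,7,9}; box has {1,2,3,4,5,6,7} → only 8 remains.

8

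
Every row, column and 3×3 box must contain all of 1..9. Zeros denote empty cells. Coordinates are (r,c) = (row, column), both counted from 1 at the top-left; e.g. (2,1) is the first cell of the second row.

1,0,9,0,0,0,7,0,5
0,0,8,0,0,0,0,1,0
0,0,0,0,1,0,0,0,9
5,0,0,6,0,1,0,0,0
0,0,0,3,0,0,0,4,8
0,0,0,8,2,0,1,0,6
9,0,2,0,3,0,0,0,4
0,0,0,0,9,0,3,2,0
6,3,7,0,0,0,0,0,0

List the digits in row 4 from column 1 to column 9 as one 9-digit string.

583641972

(9,9) = 1 (sole candidate).
(8,9) = 7 (sole candidate).
(4,2) = 8: in row 4, 8 can only go here (every other open cell in that row sees an 8).
(8,6) = 6 (hidden single in row 8).
(8,1) = 8 (hidden single in row 8).
(2,4) = 9 (hidden single in column 4).
Singles propagation stalls; (4,3) is still open with candidates {3,4}.
  Try (4,3) = 4: this forces (4,5)=7, (5,5)=5, (5,6)=9, (5,7)=2; then row 4 has no cell left for 2 — contradiction.
So (4,3) = 3.
(4,9) = 2: row 4 has {1,3,5,6,8}; col 9 has {1,4,5,6,7,8,9}; box has {1,4,6,8} → only 2 remains.
(6,3) = 4 (sole candidate).
(2,9) = 3 (sole candidate).
(4,7) = 9: row 4 has {1,2,3,5,6,8}; col 7 has {1,3,7}; box has {1,2,4,6,8} → only 9 remains.
(4,8) = 7: row 4 has {1,2,3,5,6,8,9}; col 8 has {1,2,4}; box has {1,2,4,6,8,9} → only 7 remains.
(5,7) = 5 (sole candidate).
(6,1) = 7 (sole candidate).
(6,2) = 9 (sole candidate).
(6,6) = 5 (sole candidate).
(6,8) = 3 (sole candidate).
(9,7) = 8 (sole candidate).
(4,5) = 4: row 4 has {1,2,3,5,6,7,8,9}; col 5 has {1,2,3,9}; box has {1,2,3,5,6,8} → only 4 remains.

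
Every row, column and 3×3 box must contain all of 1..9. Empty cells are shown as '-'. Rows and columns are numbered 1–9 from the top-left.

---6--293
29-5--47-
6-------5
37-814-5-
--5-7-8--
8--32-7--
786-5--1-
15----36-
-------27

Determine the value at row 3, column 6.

2

row 3, column 7 = 1: row 3 has {5,6}; col 7 has {2,3,4,7,8}; box has {2,3,4,5,7,9} → only 1 remains.
row 3, column 8 = 8: row 3 has {1,5,6}; col 8 has {1,2,5,6,7,9}; box has {1,2,3,4,5,7,9} → only 8 remains.
row 5, column 4 = 9: row 5 has {5,7,8}; col 4 has {3,5,6,8}; box has {1,2,3,4,7,8} → only 9 remains.
row 5, column 6 = 6: row 5 has {5,7,8,9}; col 6 has {4}; box has {1,2,3,4,7,8,9} → only 6 remains.
row 6, column 6 = 5: row 6 has {2,3,7,8}; col 6 has {4,6}; box has {1,2,3,4,6,7,8,9} → only 5 remains.
row 6, column 8 = 4: row 6 has {2,3,5,7,8}; col 8 has {1,2,5,6,7,8,9}; box has {5,7,8} → only 4 remains.
row 7, column 7 = 9: row 7 has {1,5,6,7,8}; col 7 has {1,2,3,4,7,8}; box has {1,2,3,6,7} → only 9 remains.
row 7, column 9 = 4: row 7 has {1,5,6,7,8,9}; col 9 has {3,5,7}; box has {1,2,3,6,7,9} → only 4 remains.
row 8, column 9 = 8: row 8 has {1,3,5,6}; col 9 has {3,4,5,7}; box has {1,2,3,4,6,7,9} → only 8 remains.
row 9, column 7 = 5: row 9 has {2,7}; col 7 has {1,2,3,4,7,8,9}; box has {1,2,3,4,6,7,8,9} → only 5 remains.
row 2, column 9 = 6: row 2 has {2,4,5,7,9}; col 9 has {3,4,5,7,8}; box has {1,2,3,4,5,7,8,9} → only 6 remains.
row 4, column 7 = 6: row 4 has {1,3,4,5,7,8}; col 7 has {1,2,3,4,5,7,8,9}; box has {4,5,7,8} → only 6 remains.
row 5, column 1 = 4: row 5 has {5,6,7,8,9}; col 1 has {1,2,3,6,7,8}; box has {3,5,7,8} → only 4 remains.
row 5, column 8 = 3: row 5 has {4,5,6,7,8,9}; col 8 has {1,2,4,5,6,7,8,9}; box has {4,5,6,7,8} → only 3 remains.
row 7, column 4 = 2: row 7 has {1,4,5,6,7,8,9}; col 4 has {3,5,6,8,9}; box has {5} → only 2 remains.
row 7, column 6 = 3: row 7 has {1,2,4,5,6,7,8,9}; col 6 has {4,5,6}; box has {2,5} → only 3 remains.
row 9, column 1 = 9: row 9 has {2,5,7}; col 1 has {1,2,3,4,6,7,8}; box has {1,5,6,7,8} → only 9 remains.
row 1, column 1 = 5: row 1 has {2,3,6,9}; col 1 has {1,2,3,4,6,7,8,9}; box has {2,6,9} → only 5 remains.
row 3, column 6 = 2: in row 3, 2 can only go here (every other open cell in that row sees a 2).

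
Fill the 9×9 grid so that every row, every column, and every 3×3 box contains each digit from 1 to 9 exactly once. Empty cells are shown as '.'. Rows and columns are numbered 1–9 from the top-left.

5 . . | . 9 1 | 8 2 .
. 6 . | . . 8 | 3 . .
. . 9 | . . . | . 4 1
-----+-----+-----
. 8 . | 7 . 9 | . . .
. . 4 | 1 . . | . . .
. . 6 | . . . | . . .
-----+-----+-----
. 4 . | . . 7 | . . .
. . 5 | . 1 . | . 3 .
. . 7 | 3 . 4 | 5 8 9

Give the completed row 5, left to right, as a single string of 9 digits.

r1c3 = 3 (sole candidate).
r1c2 = 7 (sole candidate).
r1c9 = 6 (sole candidate).
r3c2 = 2 (sole candidate).
r3c7 = 7 (sole candidate).
r7c9 = 2 (sole candidate).
r8c2 = 9 (sole candidate).
r9c2 = 1 (sole candidate).
r1c4 = 4 (sole candidate).
r2c3 = 1 (sole candidate).
r2c9 = 5 (sole candidate).
r3c1 = 8 (sole candidate).
r4c3 = 2 (sole candidate).
r7c3 = 8 (sole candidate).
r2c1 = 4 (sole candidate).
r2c4 = 2 (sole candidate).
r2c5 = 7 (sole candidate).
r2c8 = 9 (sole candidate).
r7c1 = 3 (hidden single in row 7).
r7c4 = 9 (hidden single in row 7).
r4c1 = 1 (sole candidate).
r7c5 = 5 (hidden single in row 7).
r4c8 = 5 (hidden single in row 4).
r8c9 = 7 (hidden single in row 8).
r8c4 = 8 (hidden single in row 8).
r6c4 = 5 (sole candidate).
r3c4 = 6 (sole candidate).
r3c5 = 3 (sole candidate).
r3c6 = 5 (sole candidate).
r6c2 = 3 (sole candidate).
r6c6 = 2 (sole candidate).
r8c6 = 6 (sole candidate).
r8c7 = 4 (sole candidate).
r9c5 = 2 (sole candidate).
r4c7 = 6 (sole candidate).
r5c2 = 5: row 5 has {1,4}; col 2 has {1,2,3,4,6,7,8,9}; box has {1,2,3,4,6,8} → only 5 remains.
r5c6 = 3: row 5 has {1,4,5}; col 6 has {1,2,4,5,6,7,8,9}; box has {1,2,5,7,9} → only 3 remains.
r5c8 = 7: row 5 has {1,3,4,5}; col 8 has {2,3,4,5,8,9}; box has {5,6} → only 7 remains.
r5c9 = 8: row 5 has {1,3,4,5,7}; col 9 has {1,2,5,6,7,9}; box has {5,6,7} → only 8 remains.
r6c8 = 1 (sole candidate).
r6c9 = 4 (sole candidate).
r7c7 = 1 (sole candidate).
r7c8 = 6 (sole candidate).
r8c1 = 2 (sole candidate).
r9c1 = 6 (sole candidate).
r4c5 = 4 (sole candidate).
r4c9 = 3 (sole candidate).
r5c1 = 9: row 5 has {1,3,4,5,7,8}; col 1 has {1,2,3,4,5,6,8}; box has {1,2,3,4,5,6,8} → only 9 remains.
r5c5 = 6: row 5 has {1,3,4,5,7,8,9}; col 5 has {1,2,3,4,5,7,9}; box has {1,2,3,4,5,7,9} → only 6 remains.
r5c7 = 2: row 5 has {1,3,4,5,6,7,8,9}; col 7 has {1,3,4,5,6,7,8}; box has {1,3,4,5,6,7,8} → only 2 remains.

954163278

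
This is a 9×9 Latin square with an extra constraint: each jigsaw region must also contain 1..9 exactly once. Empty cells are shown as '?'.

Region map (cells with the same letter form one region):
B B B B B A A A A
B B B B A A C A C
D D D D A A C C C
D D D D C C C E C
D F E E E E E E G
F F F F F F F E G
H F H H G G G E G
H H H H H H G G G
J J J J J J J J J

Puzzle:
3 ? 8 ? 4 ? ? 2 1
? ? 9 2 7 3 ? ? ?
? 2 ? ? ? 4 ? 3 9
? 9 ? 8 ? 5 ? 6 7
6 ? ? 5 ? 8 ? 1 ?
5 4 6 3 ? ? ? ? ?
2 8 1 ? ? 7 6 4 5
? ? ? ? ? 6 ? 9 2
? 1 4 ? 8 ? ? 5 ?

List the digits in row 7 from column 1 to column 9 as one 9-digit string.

281937645

R1C6 = 9: row 1 has {1,2,3,4,8}; col 6 has {3,4,5,6,7,8}; region has {1,2,3,4,7} → only 9 remains.
R1C7 = 5: row 1 has {1,2,3,4,8,9}; col 7 has {6}; region has {1,2,3,4,7,9} → only 5 remains.
R2C1 = 1: row 2 has {2,3,7,9}; col 1 has {2,3,5,6}; region has {2,3,4,8,9} → only 1 remains.
R2C8 = 8: row 2 has {1,2,3,7,9}; col 8 has {1,2,3,4,5,6,9}; region has {1,2,3,4,5,7,9} → only 8 remains.
R3C1 = 7: row 3 has {2,3,4,9}; col 1 has {1,2,3,5,6}; region has {2,6,8,9} → only 7 remains.
R3C3 = 5: row 3 has {2,3,4,7,9}; col 3 has {1,4,6,8,9}; region has {2,6,7,8,9} → only 5 remains.
R3C4 = 1: row 3 has {2,3,4,5,7,9}; col 4 has {2,3,5,8}; region has {2,5,6,7,8,9} → only 1 remains.
R3C5 = 6: row 3 has {1,2,3,4,5,7,9}; col 5 has {4,7,8}; region has {1,2,3,4,5,7,8,9} → only 6 remains.
R3C7 = 8: row 3 has {1,2,3,4,5,6,7,9}; col 7 has {5,6}; region has {3,5,7,9} → only 8 remains.
R4C1 = 4: row 4 has {5,6,7,8,9}; col 1 has {1,2,3,5,6,7}; region has {1,2,5,6,7,8,9} → only 4 remains.
R4C3 = 3: row 4 has {4,5,6,7,8,9}; col 3 has {1,4,5,6,8,9}; region has {1,2,4,5,6,7,8,9} → only 3 remains.
R5C2 = 7: row 5 has {1,5,6,8}; col 2 has {1,2,4,8,9}; region has {3,4,5,6,8} → only 7 remains.
R5C3 = 2: row 5 has {1,5,6,7,8}; col 3 has {1,3,4,5,6,8,9}; region has {1,4,5,6,8} → only 2 remains.
R6C8 = 7: row 6 has {3,4,5,6}; col 8 has {1,2,3,4,5,6,8,9}; region has {1,2,4,5,6,8} → only 7 remains.
R6C9 = 8: row 6 has {3,4,5,6,7}; col 9 has {1,2,5,7,9}; region has {2,5,6,7,9} → only 8 remains.
R7C4 = 9: row 7 has {1,2,4,5,6,7,8}; col 4 has {1,2,3,5,8}; region has {1,2,6} → only 9 remains.
R7C5 = 3: row 7 has {1,2,4,5,6,7,8,9}; col 5 has {4,6,7,8}; region has {2,5,6,7,8,9} → only 3 remains.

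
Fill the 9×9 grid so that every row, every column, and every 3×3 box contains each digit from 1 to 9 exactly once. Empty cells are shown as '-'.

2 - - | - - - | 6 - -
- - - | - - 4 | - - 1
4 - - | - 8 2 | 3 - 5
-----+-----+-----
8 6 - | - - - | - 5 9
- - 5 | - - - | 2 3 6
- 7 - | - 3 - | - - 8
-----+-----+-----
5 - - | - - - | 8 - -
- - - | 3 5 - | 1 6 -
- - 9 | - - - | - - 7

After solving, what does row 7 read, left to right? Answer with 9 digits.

r1c9 = 4 (sole candidate).
r6c7 = 4 (sole candidate).
r6c8 = 1 (sole candidate).
r8c1 = 7 (sole candidate).
r8c9 = 2 (sole candidate).
r9c7 = 5 (sole candidate).
r9c8 = 4 (sole candidate).
r4c7 = 7 (sole candidate).
r6c1 = 9 (sole candidate).
r6c3 = 2 (sole candidate).
r7c8 = 9: row 7 has {5,8}; col 8 has {1,3,4,5,6}; box has {1,2,4,5,6,7,8} → only 9 remains.
r7c9 = 3: row 7 has {5,8,9}; col 9 has {1,2,4,5,6,7,8,9}; box has {1,2,4,5,6,7,8,9} → only 3 remains.
r2c7 = 9 (sole candidate).
r3c8 = 7 (sole candidate).
r4c6 = 1 (sole candidate).
r5c1 = 1 (sole candidate).
r5c2 = 4 (sole candidate).
r8c2 = 8 (sole candidate).
r8c3 = 4 (sole candidate).
r8c6 = 9 (sole candidate).
r1c8 = 8 (sole candidate).
r2c8 = 2 (sole candidate).
r4c3 = 3 (sole candidate).
r2c3 = 8 (hidden single in row 2).
r1c3 = 7 (hidden single in column 3).
r1c6 = 3 (hidden single in column 6).
r6c6 = 5 (hidden single in column 6).
r6c4 = 6 (sole candidate).
r3c3 = 6 (hidden single in row 3).
r2c1 = 3 (sole candidate).
r2c2 = 5 (sole candidate).
r2c4 = 7 (sole candidate).
r2c5 = 6 (sole candidate).
r7c3 = 1: row 7 has {3,5,8,9}; col 3 has {2,3,4,5,6,7,8,9}; box has {4,5,7,8,9} → only 1 remains.
r9c1 = 6 (sole candidate).
r9c6 = 8 (sole candidate).
r5c6 = 7 (sole candidate).
r7c2 = 2: row 7 has {1,3,5,8,9}; col 2 has {4,5,6,7,8}; box has {1,4,5,6,7,8,9} → only 2 remains.
r7c4 = 4: row 7 has {1,2,3,5,8,9}; col 4 has {3,6,7}; box has {3,5,8,9} → only 4 remains.
r7c5 = 7: row 7 has {1,2,3,4,5,8,9}; col 5 has {3,5,6,8}; box has {3,4,5,8,9} → only 7 remains.
r7c6 = 6: row 7 has {1,2,3,4,5,7,8,9}; col 6 has {1,2,3,4,5,7,8,9}; box has {3,4,5,7,8,9} → only 6 remains.

521476893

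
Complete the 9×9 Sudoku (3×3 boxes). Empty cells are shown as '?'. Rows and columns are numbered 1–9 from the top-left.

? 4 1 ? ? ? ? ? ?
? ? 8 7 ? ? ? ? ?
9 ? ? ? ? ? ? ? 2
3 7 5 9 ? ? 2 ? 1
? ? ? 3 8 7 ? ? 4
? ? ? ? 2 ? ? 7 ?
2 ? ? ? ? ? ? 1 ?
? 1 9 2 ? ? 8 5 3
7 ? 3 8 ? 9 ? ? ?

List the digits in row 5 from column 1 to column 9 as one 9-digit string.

r9c9 = 6: row 9 has {3,7,8,9}; col 9 has {1,2,3,4}; box has {1,3,5,8} → only 6 remains.
r9c2 = 5: row 9 has {3,6,7,8,9}; col 2 has {1,4,7}; box has {1,2,3,7,9} → only 5 remains.
r9c7 = 4: row 9 has {3,5,6,7,8,9}; col 7 has {2,8}; box has {1,3,5,6,8} → only 4 remains.
r9c8 = 2: row 9 has {3,4,5,6,7,8,9}; col 8 has {1,5,7}; box has {1,3,4,5,6,8} → only 2 remains.
r9c5 = 1: row 9 has {2,3,4,5,6,7,8,9}; col 5 has {2,8}; box has {2,8,9} → only 1 remains.
r1c6 = 2: in row 1, 2 can only go here (every other open cell in that row sees a 2).
r2c2 = 2: in row 2, 2 can only go here (every other open cell in that row sees a 2).
r4c8 = 8: in row 4, 8 can only go here (every other open cell in that row sees an 8).
r1c9 = 8: in row 1, 8 can only go here (every other open cell in that row sees an 8).
r1c7 = 7: in row 1, 7 can only go here (every other open cell in that row sees a 7).
r7c7 = 9: row 7 has {1,2}; col 7 has {2,4,7,8}; box has {1,2,3,4,5,6,8} → only 9 remains.
r7c9 = 7: row 7 has {1,2,9}; col 9 has {1,2,3,4,6,8}; box has {1,2,3,4,5,6,8,9} → only 7 remains.
r3c3 = 7: in row 3, 7 can only go here (every other open cell in that row sees a 7).
r3c6 = 8: in row 3, 8 can only go here (every other open cell in that row sees an 8).
r5c1 = 1: in row 5, 1 can only go here (every other open cell in that row sees a 1).
r5c3 = 2: in row 5, 2 can only go here (every other open cell in that row sees a 2).
r5c7 = 5: in row 5, 5 can only go here (every other open cell in that row sees a 5).
r6c9 = 9: row 6 has {2,7}; col 9 has {1,2,3,4,6,7,8}; box has {1,2,4,5,7,8} → only 9 remains.
r2c9 = 5: row 2 has {2,7,8}; col 9 has {1,2,3,4,6,7,8,9}; box has {2,7,8} → only 5 remains.
r5c8 = 6: row 5 has {1,2,3,4,5,7,8}; col 8 has {1,2,5,7,8}; box has {1,2,4,5,7,8,9} → only 6 remains.
r6c7 = 3: row 6 has {2,7,9}; col 7 has {2,4,5,7,8,9}; box has {1,2,4,5,6,7,8,9} → only 3 remains.
r2c1 = 6: row 2 has {2,5,7,8}; col 1 has {1,2,3,7,9}; box has {1,2,4,7,8,9} → only 6 remains.
r2c7 = 1: row 2 has {2,5,6,7,8}; col 7 has {2,3,4,5,7,8,9}; box has {2,5,7,8} → only 1 remains.
r3c2 = 3: row 3 has {2,7,8,9}; col 2 has {1,2,4,5,7}; box has {1,2,4,6,7,8,9} → only 3 remains.
r3c7 = 6: row 3 has {2,3,7,8,9}; col 7 has {1,2,3,4,5,7,8,9}; box has {1,2,5,7,8} → only 6 remains.
r3c8 = 4: row 3 has {2,3,6,7,8,9}; col 8 has {1,2,5,6,7,8}; box has {1,2,5,6,7,8} → only 4 remains.
r5c2 = 9: row 5 has {1,2,3,4,5,6,7,8}; col 2 has {1,2,3,4,5,7}; box has {1,2,3,5,7} → only 9 remains.

192387564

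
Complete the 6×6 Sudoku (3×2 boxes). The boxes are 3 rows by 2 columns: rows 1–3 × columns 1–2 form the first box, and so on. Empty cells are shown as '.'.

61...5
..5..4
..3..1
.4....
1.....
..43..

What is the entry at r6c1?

5

r1c3 = 2 (sole candidate).
r1c4 = 4 (sole candidate).
r1c5 = 3 (sole candidate).
r3c4 = 6 (sole candidate).
r3c5 = 2 (sole candidate).
r5c3 = 6 (sole candidate).
r2c4 = 1 (sole candidate).
r2c5 = 6 (sole candidate).
r3c2 = 5 (sole candidate).
r4c3 = 1 (sole candidate).
r4c5 = 5 (sole candidate).
r5c5 = 4 (sole candidate).
r6c5 = 1 (sole candidate).
r3c1 = 4 (sole candidate).
r4c4 = 2 (sole candidate).
r5c4 = 5 (sole candidate).
r4c1 = 3 (sole candidate).
r4c6 = 6 (sole candidate).
r5c2 = 2 (sole candidate).
r5c6 = 3 (sole candidate).
r6c1 = 5: row 6 has {1,3,4}; col 1 has {1,3,4,6}; box has {1,2,3,4} → only 5 remains.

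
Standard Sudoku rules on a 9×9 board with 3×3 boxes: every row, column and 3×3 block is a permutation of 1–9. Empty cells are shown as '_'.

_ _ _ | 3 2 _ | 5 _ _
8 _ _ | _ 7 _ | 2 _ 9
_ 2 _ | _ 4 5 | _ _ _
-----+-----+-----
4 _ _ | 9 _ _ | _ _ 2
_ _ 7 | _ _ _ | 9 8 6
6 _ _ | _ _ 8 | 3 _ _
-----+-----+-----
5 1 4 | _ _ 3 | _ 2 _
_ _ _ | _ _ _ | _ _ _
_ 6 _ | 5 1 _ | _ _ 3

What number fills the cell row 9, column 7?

row 6, column 5 = 5 (sole candidate).
row 5, column 5 = 3 (sole candidate).
row 6, column 2 = 9 (sole candidate).
row 4, column 5 = 6 (sole candidate).
row 5, column 2 = 5 (sole candidate).
row 1, column 9 = 8 (hidden single in row 1).
row 7, column 9 = 7 (sole candidate).
row 3, column 9 = 1 (sole candidate).
row 6, column 9 = 4 (sole candidate).
row 8, column 9 = 5 (sole candidate).
row 2, column 3 = 5 (hidden single in row 2).
row 3, column 4 = 8 (hidden single in row 3).
row 7, column 4 = 6 (sole candidate).
row 7, column 7 = 8 (sole candidate).
row 9, column 7 = 4: row 9 has {1,3,5,6}; col 7 has {2,3,5,8,9}; box has {2,3,5,7,8} → only 4 remains.

4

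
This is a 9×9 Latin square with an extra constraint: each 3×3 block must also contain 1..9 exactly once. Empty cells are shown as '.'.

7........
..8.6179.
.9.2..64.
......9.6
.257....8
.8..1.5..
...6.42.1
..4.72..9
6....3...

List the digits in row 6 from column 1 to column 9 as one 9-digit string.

R3C6 = 7: in row 3, 7 can only go here (every other open cell in that row sees a 7).
R3C5 = 8: in row 3, 8 can only go here (every other open cell in that row sees an 8).
R5C6 = 6: in row 5, 6 can only go here (every other open cell in that row sees a 6).
R6C6 = 9: row 6 has {1,5,8}; col 6 has {1,2,3,4,6,7}; box has {1,6,7} → only 9 remains.
R1C6 = 5: row 1 has {7}; col 6 has {1,2,3,4,6,7,9}; box has {1,2,6,7,8} → only 5 remains.
R4C6 = 8: row 4 has {6,9}; col 6 has {1,2,3,4,5,6,7,9}; box has {1,6,7,9} → only 8 remains.
R5C1 = 9: in row 5, 9 can only go here (every other open cell in that row sees a 9).
R6C3 = 6: in row 6, 6 can only go here (every other open cell in that row sees a 6).
R1C2 = 6: in row 1, 6 can only go here (every other open cell in that row sees a 6).
R8C8 = 6: in row 8, 6 can only go here (every other open cell in that row sees a 6).
R9C3 = 2: in row 9, 2 can only go here (every other open cell in that row sees a 2).
R2C1 = 2: in column 1, 2 can only go here (every other open cell in that column sees a 2).
R7C3 = 9: in column 3, 9 can only go here (every other open cell in that column sees a 9).
R7C5 = 5: row 7 has {1,2,4,6,9}; col 5 has {1,6,7,8}; box has {2,3,4,6,7} → only 5 remains.
R9C5 = 9: row 9 has {2,3,6}; col 5 has {1,5,6,7,8}; box has {2,3,4,5,6,7} → only 9 remains.
R1C4 = 9: in row 1, 9 can only go here (every other open cell in that row sees a 9).
R1C5 = 4: in row 1, 4 can only go here (every other open cell in that row sees a 4).
R2C4 = 3: row 2 has {1,2,6,7,8,9}; col 4 has {2,6,7,9}; box has {1,2,4,5,6,7,8,9} → only 3 remains.
R2C9 = 5: row 2 has {1,2,3,6,7,8,9}; col 9 has {1,6,8,9}; box has {4,6,7,9} → only 5 remains.
R3C9 = 3: row 3 has {2,4,6,7,8,9}; col 9 has {1,5,6,8,9}; box has {4,5,6,7,9} → only 3 remains.
R5C5 = 3: row 5 has {2,5,6,7,8,9}; col 5 has {1,4,5,6,7,8,9}; box has {1,6,7,8,9} → only 3 remains.
R5C8 = 1: row 5 has {2,3,5,6,7,8,9}; col 8 has {4,6,9}; box has {5,6,8,9} → only 1 remains.
R6C4 = 4: row 6 has {1,5,6,8,9}; col 4 has {2,3,6,7,9}; box has {1,3,6,7,8,9} → only 4 remains.
R1C9 = 2: row 1 has {4,5,6,7,9}; col 9 has {1,3,5,6,8,9}; box has {3,4,5,6,7,9} → only 2 remains.
R2C2 = 4: row 2 has {1,2,3,5,6,7,8,9}; col 2 has {2,6,8,9}; box has {2,6,7,8,9} → only 4 remains.
R3C3 = 1: row 3 has {2,3,4,6,7,8,9}; col 3 has {2,4,5,6,8,9}; box has {2,4,6,7,8,9} → only 1 remains.
R4C4 = 5: row 4 has {6,8,9}; col 4 has {2,3,4,6,7,9}; box has {1,3,4,6,7,8,9} → only 5 remains.
R4C5 = 2: row 4 has {5,6,8,9}; col 5 has {1,3,4,5,6,7,8,9}; box has {1,3,4,5,6,7,8,9} → only 2 remains.
R5C7 = 4: row 5 has {1,2,3,5,6,7,8,9}; col 7 has {2,5,6,7,9}; box has {1,5,6,8,9} → only 4 remains.
R6C1 = 3: row 6 has {1,4,5,6,8,9}; col 1 has {2,6,7,9}; box has {2,5,6,8,9} → only 3 remains.
R6C9 = 7: row 6 has {1,3,4,5,6,8,9}; col 9 has {1,2,3,5,6,8,9}; box has {1,4,5,6,8,9} → only 7 remains.
R7C1 = 8: row 7 has {1,2,4,5,6,9}; col 1 has {2,3,6,7,9}; box has {2,4,6,9} → only 8 remains.
R9C7 = 8: row 9 has {2,3,6,9}; col 7 has {2,4,5,6,7,9}; box has {1,2,6,9} → only 8 remains.
R9C9 = 4: row 9 has {2,3,6,8,9}; col 9 has {1,2,3,5,6,7,8,9}; box has {1,2,6,8,9} → only 4 remains.
R1C3 = 3: row 1 has {2,4,5,6,7,9}; col 3 has {1,2,4,5,6,8,9}; box has {1,2,4,6,7,8,9} → only 3 remains.
R1C7 = 1: row 1 has {2,3,4,5,6,7,9}; col 7 has {2,4,5,6,7,8,9}; box has {2,3,4,5,6,7,9} → only 1 remains.
R1C8 = 8: row 1 has {1,2,3,4,5,6,7,9}; col 8 has {1,4,6,9}; box has {1,2,3,4,5,6,7,9} → only 8 remains.
R3C1 = 5: row 3 has {1,2,3,4,6,7,8,9}; col 1 has {2,3,6,7,8,9}; box has {1,2,3,4,6,7,8,9} → only 5 remains.
R4C3 = 7: row 4 has {2,5,6,8,9}; col 3 has {1,2,3,4,5,6,8,9}; box has {2,3,5,6,8,9} → only 7 remains.
R4C8 = 3: row 4 has {2,5,6,7,8,9}; col 8 has {1,4,6,8,9}; box has {1,4,5,6,7,8,9} → only 3 remains.
R6C8 = 2: row 6 has {1,3,4,5,6,7,8,9}; col 8 has {1,3,4,6,8,9}; box has {1,3,4,5,6,7,8,9} → only 2 remains.

386419527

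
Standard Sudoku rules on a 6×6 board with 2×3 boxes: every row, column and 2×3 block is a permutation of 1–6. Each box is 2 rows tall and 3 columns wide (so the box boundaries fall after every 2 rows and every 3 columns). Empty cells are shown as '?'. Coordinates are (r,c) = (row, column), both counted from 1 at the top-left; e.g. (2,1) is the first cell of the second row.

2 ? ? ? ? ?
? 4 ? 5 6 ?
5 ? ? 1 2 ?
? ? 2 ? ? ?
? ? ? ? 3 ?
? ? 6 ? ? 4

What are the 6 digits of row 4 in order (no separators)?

(6,4) = 2 (sole candidate).
(5,4) = 6 (sole candidate).
(1,2) = 6 (hidden single in row 1).
(3,2) = 3 (sole candidate).
(3,3) = 4 (sole candidate).
(3,6) = 6 (sole candidate).
(4,2) = 1: row 4 has {2}; col 2 has {3,4,6}; box has {2,3,4,5} → only 1 remains.
(6,2) = 5 (sole candidate).
(6,5) = 1 (sole candidate).
(1,5) = 4 (sole candidate).
(4,1) = 6: row 4 has {1,2}; col 1 has {2,5}; box has {1,2,3,4,5} → only 6 remains.
(4,5) = 5: row 4 has {1,2,6}; col 5 has {1,2,3,4,6}; box has {1,2,6} → only 5 remains.
(4,6) = 3: row 4 has {1,2,5,6}; col 6 has {4,6}; box has {1,2,5,6} → only 3 remains.
(5,2) = 2 (sole candidate).
(5,3) = 1 (sole candidate).
(5,6) = 5 (sole candidate).
(6,1) = 3 (sole candidate).
(1,4) = 3 (sole candidate).
(1,6) = 1 (sole candidate).
(2,1) = 1 (sole candidate).
(2,3) = 3 (sole candidate).
(2,6) = 2 (sole candidate).
(4,4) = 4: row 4 has {1,2,3,5,6}; col 4 has {1,2,3,5,6}; box has {1,2,3,5,6} → only 4 remains.

612453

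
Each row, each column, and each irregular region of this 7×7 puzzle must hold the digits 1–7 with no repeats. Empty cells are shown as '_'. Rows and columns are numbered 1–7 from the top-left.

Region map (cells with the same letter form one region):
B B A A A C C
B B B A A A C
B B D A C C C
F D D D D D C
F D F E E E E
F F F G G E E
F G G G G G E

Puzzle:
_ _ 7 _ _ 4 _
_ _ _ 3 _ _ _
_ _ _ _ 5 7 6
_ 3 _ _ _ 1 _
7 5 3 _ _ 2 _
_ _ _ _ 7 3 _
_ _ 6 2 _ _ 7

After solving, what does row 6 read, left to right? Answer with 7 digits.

6214735

R4C7 = 2: row 4 has {1,3}; col 7 has {6,7}; region has {4,5,6,7} → only 2 remains.
R7C6 = 5: row 7 has {2,6,7}; col 6 has {1,2,3,4,7}; region has {2,6,7} → only 5 remains.
R2C6 = 6: row 2 has {3}; col 6 has {1,2,3,4,5,7}; region has {3,7} → only 6 remains.
R2C7 = 1: row 2 has {3,6}; col 7 has {2,6,7}; region has {2,4,5,6,7} → only 1 remains.
R4C3 = 4: row 4 has {1,2,3}; col 3 has {3,6,7}; region has {1,3,5} → only 4 remains.
R4C5 = 6: row 4 has {1,2,3,4}; col 5 has {5,7}; region has {1,3,4,5} → only 6 remains.
R5C7 = 4: row 5 has {2,3,5,7}; col 7 has {1,2,6,7}; region has {2,3,7} → only 4 remains.
R6C7 = 5: row 6 has {3,7}; col 7 has {1,2,4,6,7}; region has {2,3,4,7} → only 5 remains.
R1C7 = 3: row 1 has {4,7}; col 7 has {1,2,4,5,6,7}; region has {1,2,4,5,6,7} → only 3 remains.
R3C3 = 2: row 3 has {5,6,7}; col 3 has {3,4,6,7}; region has {1,3,4,5,6} → only 2 remains.
R4C1 = 5: row 4 has {1,2,3,4,6}; col 1 has {7}; region has {3,7} → only 5 remains.
R4C4 = 7: row 4 has {1,2,3,4,5,6}; col 4 has {2,3}; region has {1,2,3,4,5,6} → only 7 remains.
R5C5 = 1: row 5 has {2,3,4,5,7}; col 5 has {5,6,7}; region has {2,3,4,5,7} → only 1 remains.
R6C3 = 1: row 6 has {3,5,7}; col 3 has {2,3,4,6,7}; region has {3,5,7} → only 1 remains.
R6C4 = 4: row 6 has {1,3,5,7}; col 4 has {2,3,7}; region has {2,5,6,7} → only 4 remains.
R7C1 = 4: row 7 has {2,5,6,7}; col 1 has {5,7}; region has {1,3,5,7} → only 4 remains.
R7C2 = 1: row 7 has {2,4,5,6,7}; col 2 has {3,5}; region has {2,4,5,6,7} → only 1 remains.
R7C5 = 3: row 7 has {1,2,4,5,6,7}; col 5 has {1,5,6,7}; region has {1,2,4,5,6,7} → only 3 remains.
R1C5 = 2: row 1 has {3,4,7}; col 5 has {1,3,5,6,7}; region has {3,6,7} → only 2 remains.
R2C1 = 2: row 2 has {1,3,6}; col 1 has {4,5,7}; region has {} → only 2 remains.
R2C3 = 5: row 2 has {1,2,3,6}; col 3 has {1,2,3,4,6,7}; region has {2} → only 5 remains.
R2C5 = 4: row 2 has {1,2,3,5,6}; col 5 has {1,2,3,5,6,7}; region has {2,3,6,7} → only 4 remains.
R3C2 = 4: row 3 has {2,5,6,7}; col 2 has {1,3,5}; region has {2,5} → only 4 remains.
R3C4 = 1: row 3 has {2,4,5,6,7}; col 4 has {2,3,4,7}; region has {2,3,4,6,7} → only 1 remains.
R5C4 = 6: row 5 has {1,2,3,4,5,7}; col 4 has {1,2,3,4,7}; region has {1,2,3,4,5,7} → only 6 remains.
R6C1 = 6: row 6 has {1,3,4,5,7}; col 1 has {2,4,5,7}; region has {1,3,4,5,7} → only 6 remains.
R6C2 = 2: row 6 has {1,3,4,5,6,7}; col 2 has {1,3,4,5}; region has {1,3,4,5,6,7} → only 2 remains.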